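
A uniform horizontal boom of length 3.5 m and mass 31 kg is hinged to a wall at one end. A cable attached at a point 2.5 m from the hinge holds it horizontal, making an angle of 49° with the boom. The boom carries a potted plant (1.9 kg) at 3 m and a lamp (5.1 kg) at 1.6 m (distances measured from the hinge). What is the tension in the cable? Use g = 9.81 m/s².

T ≈ 354 N

Taking torques about the hinge:
Beam weight: 31 × 9.81 = 304.1 N down at 1.75 m → arm 1.75 m, τ = 304.1 × 1.75 = 532.2 N·m clockwise.
Potted plant: 1.9 × 9.81 = 18.64 N down at 3 m → arm 3 m, τ = 18.64 × 3 = 55.92 N·m clockwise.
Lamp: 5.1 × 9.81 = 50.03 N down at 1.6 m → arm 1.6 m, τ = 50.03 × 1.6 = 80.05 N·m clockwise.
Total clockwise load moment = 668.2 N·m.
The cable tension T acts at 2.5 m; only its component perpendicular to the boom, T sinθ, produces torque. sin 49° = 0.7547.
Balancing moments: T × 2.5 × 0.7547 = 668.2, giving T = 668.2 / 1.887 = 354 N.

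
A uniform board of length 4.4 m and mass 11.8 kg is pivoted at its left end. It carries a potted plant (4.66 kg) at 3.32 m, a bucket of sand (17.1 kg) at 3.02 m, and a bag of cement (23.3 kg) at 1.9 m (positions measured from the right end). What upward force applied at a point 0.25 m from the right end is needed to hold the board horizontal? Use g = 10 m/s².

F ≈ 272 N

Take moments about the left end.
Beam weight: 11.8 × 10 = 118 N down at 2.2 m → arm 2.2 m, τ = 118 × 2.2 = 259.6 N·m clockwise.
Potted plant: 4.66 × 10 = 46.6 N down at 3.32 m → arm 1.08 m, τ = 46.6 × 1.08 = 50.33 N·m clockwise.
Bucket of sand: 17.1 × 10 = 171 N down at 3.02 m → arm 1.38 m, τ = 171 × 1.38 = 236 N·m clockwise.
Bag of cement: 23.3 × 10 = 233 N down at 1.9 m → arm 2.5 m, τ = 233 × 2.5 = 582.5 N·m clockwise.
Net moment of the loads = 1128 N·m clockwise.
The upward force F acts at a point 0.25 m from the right end, arm 4.15 m, giving F × 4.15 counterclockwise.
Setting net torque to zero: F × 4.15 = 1128 → F = 1128 / 4.15 = 272 N.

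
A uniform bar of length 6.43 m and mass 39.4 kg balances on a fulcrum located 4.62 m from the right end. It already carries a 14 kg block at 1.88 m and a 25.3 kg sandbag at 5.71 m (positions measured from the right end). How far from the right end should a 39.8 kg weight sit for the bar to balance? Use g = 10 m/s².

Taking torques about the fulcrum (at 4.62 m from the right end):
Beam weight: 39.4 × 10 = 394 N down at 3.215 m → arm 1.405 m, τ = 394 × 1.405 = 553.6 N·m clockwise.
Block: 14 × 10 = 140 N down at 1.88 m → arm 2.74 m, τ = 140 × 2.74 = 383.6 N·m clockwise.
Sandbag: 25.3 × 10 = 253 N down at 5.71 m → arm 1.09 m, τ = 253 × 1.09 = 275.8 N·m counterclockwise.
Net moment of existing loads = 661.4 N·m clockwise.
The weight weighs 39.8 × 10 = 398 N and must supply an equal counterclockwise moment, so its lever arm about the fulcrum is 661.4 / 398 = 1.66 m.
That puts it at 4.62 + 1.66 = 6.28 m from the right end.

x ≈ 6.28 m from the right end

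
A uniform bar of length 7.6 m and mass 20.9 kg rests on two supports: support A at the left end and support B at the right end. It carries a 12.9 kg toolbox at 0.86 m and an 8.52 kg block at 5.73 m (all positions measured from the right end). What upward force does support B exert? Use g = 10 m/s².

About support A:
Beam weight: 20.9 × 10 = 209 N down at 3.8 m → arm 3.8 m, τ = 209 × 3.8 = 794.2 N·m clockwise.
Toolbox: 12.9 × 10 = 129 N down at 0.86 m → arm 6.74 m, τ = 129 × 6.74 = 869.5 N·m clockwise.
Block: 8.52 × 10 = 85.2 N down at 5.73 m → arm 1.87 m, τ = 85.2 × 1.87 = 159.3 N·m clockwise.
Net load moment about support A = 1823 N·m clockwise.
Reaction R at support B is upward at 0 m, arm 7.6 m → moment R × 7.6 counterclockwise.
Στ = 0 ⇒ R × 7.6 = 1823 ⇒ R = 240 N.

R_B ≈ 240 N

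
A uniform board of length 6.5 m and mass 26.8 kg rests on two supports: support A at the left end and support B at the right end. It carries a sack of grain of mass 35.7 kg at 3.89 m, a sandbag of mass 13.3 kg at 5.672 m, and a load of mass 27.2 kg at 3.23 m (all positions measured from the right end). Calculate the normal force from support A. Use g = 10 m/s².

R_A ≈ 599 N

Take moments about support B.
Beam weight: 26.8 × 10 = 268 N down at 3.25 m → arm 3.25 m, τ = 268 × 3.25 = 871 N·m counterclockwise.
Sack of grain: 35.7 × 10 = 357 N down at 3.89 m → arm 3.89 m, τ = 357 × 3.89 = 1389 N·m counterclockwise.
Sandbag: 13.3 × 10 = 133 N down at 5.672 m → arm 5.672 m, τ = 133 × 5.672 = 754.4 N·m counterclockwise.
Load: 27.2 × 10 = 272 N down at 3.23 m → arm 3.23 m, τ = 272 × 3.23 = 878.6 N·m counterclockwise.
Net load moment about support B = 3893 N·m counterclockwise.
Reaction R at support A is upward at 6.5 m, arm 6.5 m → moment R × 6.5 clockwise.
Setting net torque to zero: R × 6.5 = 3893 → R = 599 N.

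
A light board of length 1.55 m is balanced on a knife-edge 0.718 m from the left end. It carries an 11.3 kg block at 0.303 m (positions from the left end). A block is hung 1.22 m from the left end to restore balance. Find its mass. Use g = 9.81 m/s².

m ≈ 9.34 kg

Choose the knife-edge (at 0.718 m from the left end) as the axis so the support reaction has zero arm there.
Block: 11.3 × 9.81 = 110.9 N down at 0.303 m → arm 0.415 m, τ = 110.9 × 0.415 = 46.02 N·m counterclockwise.
Net moment of known loads = 46.02 N·m counterclockwise.
An unknown mass m at 1.22 m has arm 0.502 m; its moment is m·g·0.502 clockwise.
For rotational equilibrium, m × 9.81 × 0.502 = 46.02, so m = 46.02 / (9.81 × 0.502) = 9.34 kg.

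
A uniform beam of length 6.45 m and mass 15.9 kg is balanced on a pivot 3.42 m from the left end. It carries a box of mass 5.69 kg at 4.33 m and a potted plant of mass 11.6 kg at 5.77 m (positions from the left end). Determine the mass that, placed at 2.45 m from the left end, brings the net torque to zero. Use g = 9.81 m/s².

Taking torques about the pivot (at 3.42 m from the left end):
Beam weight: 15.9 × 9.81 = 156 N down at 3.225 m → arm 0.195 m, τ = 156 × 0.195 = 30.42 N·m counterclockwise.
Box: 5.69 × 9.81 = 55.82 N down at 4.33 m → arm 0.91 m, τ = 55.82 × 0.91 = 50.8 N·m clockwise.
Potted plant: 11.6 × 9.81 = 113.8 N down at 5.77 m → arm 2.35 m, τ = 113.8 × 2.35 = 267.4 N·m clockwise.
Net moment of known loads = 287.8 N·m clockwise.
An unknown mass m at 2.45 m has arm 0.97 m; its moment is m·g·0.97 counterclockwise.
For rotational equilibrium, m × 9.81 × 0.97 = 287.8, so m = 287.8 / (9.81 × 0.97) = 30.2 kg.

m ≈ 30.2 kg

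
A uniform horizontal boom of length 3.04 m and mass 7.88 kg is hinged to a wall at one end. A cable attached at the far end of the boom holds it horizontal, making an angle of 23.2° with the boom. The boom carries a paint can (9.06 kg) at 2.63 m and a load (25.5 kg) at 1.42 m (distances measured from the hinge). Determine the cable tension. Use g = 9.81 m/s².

T ≈ 590 N

Take moments about the hinge.
Beam weight: 7.88 × 9.81 = 77.3 N down at 1.52 m → arm 1.52 m, τ = 77.3 × 1.52 = 117.5 N·m clockwise.
Paint can: 9.06 × 9.81 = 88.88 N down at 2.63 m → arm 2.63 m, τ = 88.88 × 2.63 = 233.8 N·m clockwise.
Load: 25.5 × 9.81 = 250.2 N down at 1.42 m → arm 1.42 m, τ = 250.2 × 1.42 = 355.3 N·m clockwise.
Total clockwise load moment = 706.6 N·m.
The cable tension T acts at 3.04 m; only its component perpendicular to the boom, T sinθ, produces torque. sin 23.2° = 0.3939.
Balancing moments: T × 3.04 × 0.3939 = 706.6, giving T = 706.6 / 1.197 = 590 N.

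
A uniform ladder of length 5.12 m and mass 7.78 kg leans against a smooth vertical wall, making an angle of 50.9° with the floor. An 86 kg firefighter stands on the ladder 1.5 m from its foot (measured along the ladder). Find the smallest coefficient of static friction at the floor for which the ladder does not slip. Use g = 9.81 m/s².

μ_min ≈ 0.252

Take moments about the foot of the ladder.
Ladder weight 7.78×9.81 = 76.32 N acts at 2.56 m along the ladder; its horizontal arm is 2.56·cos50.9° = 1.615 m → τ = 123.3 N·m clockwise.
Firefighter: 86×9.81 = 843.7 N at 1.5 m → arm 0.946 m → τ = 798.1 N·m clockwise.
Wall normal N acts horizontally at the top; its moment arm is the height L sinθ = 5.12·sin50.9° = 3.973 m, counterclockwise.
Στ = 0 ⇒ N × 3.973 = 921.4 ⇒ N = 231.9 N.
ΣFx = 0 ⇒ f = N_wall = 231.9 N. ΣFy = 0 ⇒ N_floor = 920 N.
μ_min = f / N_floor = 231.9 / 920 = 0.252.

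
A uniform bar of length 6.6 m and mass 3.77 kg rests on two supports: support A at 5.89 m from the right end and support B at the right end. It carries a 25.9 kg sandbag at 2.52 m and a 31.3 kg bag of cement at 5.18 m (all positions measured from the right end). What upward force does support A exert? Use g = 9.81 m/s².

R_A ≈ 399 N

Taking torques about support B:
Beam weight: 3.77 × 9.81 = 36.98 N down at 3.3 m → arm 3.3 m, τ = 36.98 × 3.3 = 122 N·m counterclockwise.
Sandbag: 25.9 × 9.81 = 254.1 N down at 2.52 m → arm 2.52 m, τ = 254.1 × 2.52 = 640.3 N·m counterclockwise.
Bag of cement: 31.3 × 9.81 = 307.1 N down at 5.18 m → arm 5.18 m, τ = 307.1 × 5.18 = 1591 N·m counterclockwise.
Net load moment about support B = 2353 N·m counterclockwise.
Reaction R at support A is upward at 5.89 m, arm 5.89 m → moment R × 5.89 clockwise.
Balancing moments: R × 5.89 = 2353, giving R = 399 N.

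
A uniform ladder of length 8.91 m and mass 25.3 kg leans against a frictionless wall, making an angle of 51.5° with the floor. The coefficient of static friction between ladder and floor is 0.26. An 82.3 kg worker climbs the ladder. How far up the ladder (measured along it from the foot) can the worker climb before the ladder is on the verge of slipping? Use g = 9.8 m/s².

d ≈ 2.44 m

Choose the foot of the ladder as the axis so the floor normal and friction both act there and drop out.
Ladder weight 25.3×9.8 = 247.9 N acts at 4.455 m along the ladder; its horizontal arm is 4.455·cos51.5° = 2.773 m → τ = 687.4 N·m clockwise.
Worker weight 82.3×9.8 = 806.5 N at distance d → arm d·cos51.5° → τ = 806.5·d·0.6225 clockwise.
Wall normal N at the top has arm L sinθ = 6.973 m counterclockwise, so Στ = 0 gives N·6.973 = 687.4 + 502·d.
ΣFy = 0 ⇒ N_floor = 1054 N, so the maximum friction is μ_s·N_floor = 0.26×1054 = 274 N. ΣFx = 0 ⇒ N_wall = f, so at the slipping point N = 274 N.
Substituting: 274×6.973 = 687.4 + 502·d ⇒ d = (1911 − 687.4) / 502 = 2.44 m.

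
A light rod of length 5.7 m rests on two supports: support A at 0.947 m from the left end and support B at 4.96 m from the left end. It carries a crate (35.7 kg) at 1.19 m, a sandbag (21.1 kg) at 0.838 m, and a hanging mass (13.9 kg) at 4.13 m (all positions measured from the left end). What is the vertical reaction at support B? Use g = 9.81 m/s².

Take moments about support A.
Crate: 35.7 × 9.81 = 350.2 N down at 1.19 m → arm 0.243 m, τ = 350.2 × 0.243 = 85.1 N·m clockwise.
Sandbag: 21.1 × 9.81 = 207 N down at 0.838 m → arm 0.109 m, τ = 207 × 0.109 = 22.56 N·m counterclockwise.
Hanging mass: 13.9 × 9.81 = 136.4 N down at 4.13 m → arm 3.183 m, τ = 136.4 × 3.183 = 434.2 N·m clockwise.
Net load moment about support A = 496.7 N·m clockwise.
Reaction R at support B is upward at 4.96 m, arm 4.013 m → moment R × 4.013 counterclockwise.
Balancing moments: R × 4.013 = 496.7, giving R = 124 N.

R_B ≈ 124 N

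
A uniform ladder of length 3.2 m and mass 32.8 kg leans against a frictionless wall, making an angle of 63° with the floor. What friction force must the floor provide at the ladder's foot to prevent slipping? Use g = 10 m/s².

f ≈ 83.6 N

Sum moments about the foot of the ladder (the floor normal and friction both act there and drop out).
Ladder weight 32.8×10 = 328 N acts at 1.6 m along the ladder; its horizontal arm is 1.6·cos63° = 0.7264 m → τ = 238.3 N·m clockwise.
Wall normal N acts horizontally at the top; its moment arm is the height L sinθ = 3.2·sin63° = 2.851 m, counterclockwise.
For rotational equilibrium, N × 2.851 = 238.3, so N = 83.6 N.
ΣFx = 0: friction at the foot balances the wall's push, so f = N_wall = 83.6 N.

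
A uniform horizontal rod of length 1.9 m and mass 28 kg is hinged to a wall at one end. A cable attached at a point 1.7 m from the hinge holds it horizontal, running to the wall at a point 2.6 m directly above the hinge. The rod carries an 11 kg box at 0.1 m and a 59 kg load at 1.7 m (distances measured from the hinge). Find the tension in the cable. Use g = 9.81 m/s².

Take moments about the hinge.
Beam weight: 28 × 9.81 = 274.7 N down at 0.95 m → arm 0.95 m, τ = 274.7 × 0.95 = 261 N·m clockwise.
Box: 11 × 9.81 = 107.9 N down at 0.1 m → arm 0.1 m, τ = 107.9 × 0.1 = 10.79 N·m clockwise.
Load: 59 × 9.81 = 578.8 N down at 1.7 m → arm 1.7 m, τ = 578.8 × 1.7 = 984 N·m clockwise.
Total clockwise load moment = 1256 N·m.
The cable tension T acts at 1.7 m; only its component perpendicular to the rod, T sinθ, produces torque. sinθ = h/√(h²+d²) = 2.6/√(2.6²+1.7²) = 0.837.
Balancing moments: T × 1.7 × 0.837 = 1256, giving T = 1256 / 1.423 = 883 N.

T ≈ 883 N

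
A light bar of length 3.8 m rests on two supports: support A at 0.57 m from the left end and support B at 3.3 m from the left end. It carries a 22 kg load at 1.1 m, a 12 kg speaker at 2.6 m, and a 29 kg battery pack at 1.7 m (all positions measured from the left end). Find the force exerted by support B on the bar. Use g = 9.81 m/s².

R_B ≈ 247 N

Sum moments about support A (its reaction then has zero moment arm).
Load: 22 × 9.81 = 215.8 N down at 1.1 m → arm 0.53 m, τ = 215.8 × 0.53 = 114.4 N·m clockwise.
Speaker: 12 × 9.81 = 117.7 N down at 2.6 m → arm 2.03 m, τ = 117.7 × 2.03 = 238.9 N·m clockwise.
Battery pack: 29 × 9.81 = 284.5 N down at 1.7 m → arm 1.13 m, τ = 284.5 × 1.13 = 321.5 N·m clockwise.
Net load moment about support A = 674.8 N·m clockwise.
Reaction R at support B is upward at 3.3 m, arm 2.73 m → moment R × 2.73 counterclockwise.
For rotational equilibrium, R × 2.73 = 674.8, so R = 247 N.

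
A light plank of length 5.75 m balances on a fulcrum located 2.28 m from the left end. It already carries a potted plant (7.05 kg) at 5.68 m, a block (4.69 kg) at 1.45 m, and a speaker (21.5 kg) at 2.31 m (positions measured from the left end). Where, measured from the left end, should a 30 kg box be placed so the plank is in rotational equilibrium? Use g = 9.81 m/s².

About the fulcrum (at 2.28 m from the left end):
Potted plant: 7.05 × 9.81 = 69.16 N down at 5.68 m → arm 3.4 m, τ = 69.16 × 3.4 = 235.1 N·m clockwise.
Block: 4.69 × 9.81 = 46.01 N down at 1.45 m → arm 0.83 m, τ = 46.01 × 0.83 = 38.19 N·m counterclockwise.
Speaker: 21.5 × 9.81 = 210.9 N down at 2.31 m → arm 0.03 m, τ = 210.9 × 0.03 = 6.327 N·m clockwise.
Net moment of existing loads = 203.2 N·m clockwise.
The box weighs 30 × 9.81 = 294.3 N and must supply an equal counterclockwise moment, so its lever arm about the fulcrum is 203.2 / 294.3 = 0.69 m.
That puts it at 2.28 − 0.69 = 1.59 m from the left end.

x ≈ 1.59 m from the left end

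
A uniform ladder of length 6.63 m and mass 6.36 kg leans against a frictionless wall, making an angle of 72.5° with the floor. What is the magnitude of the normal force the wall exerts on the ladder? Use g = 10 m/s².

Sum moments about the foot of the ladder (the floor normal and friction both act there and drop out).
Ladder weight 6.36×10 = 63.6 N acts at 3.315 m along the ladder; its horizontal arm is 3.315·cos72.5° = 0.9968 m → τ = 63.4 N·m clockwise.
Wall normal N acts horizontally at the top; its moment arm is the height L sinθ = 6.63·sin72.5° = 6.323 m, counterclockwise.
Στ = 0 ⇒ N × 6.323 = 63.4 ⇒ N = 10 N.

N_wall ≈ 10 N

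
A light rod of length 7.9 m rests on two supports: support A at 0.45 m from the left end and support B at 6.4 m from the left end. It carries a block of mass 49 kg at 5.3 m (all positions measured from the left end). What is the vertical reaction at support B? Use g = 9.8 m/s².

Taking torques about support A:
Block: 49 × 9.8 = 480.2 N down at 5.3 m → arm 4.85 m, τ = 480.2 × 4.85 = 2329 N·m clockwise.
Net load moment about support A = 2329 N·m clockwise.
Reaction R at support B is upward at 6.4 m, arm 5.95 m → moment R × 5.95 counterclockwise.
Στ = 0 ⇒ R × 5.95 = 2329 ⇒ R = 391 N.

R_B ≈ 391 N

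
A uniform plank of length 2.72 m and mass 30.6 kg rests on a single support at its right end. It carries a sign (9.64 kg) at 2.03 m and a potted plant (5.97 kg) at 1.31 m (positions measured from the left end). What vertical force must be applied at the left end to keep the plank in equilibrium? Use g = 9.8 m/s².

Take moments about the right end.
Beam weight: 30.6 × 9.8 = 299.9 N down at 1.36 m → arm 1.36 m, τ = 299.9 × 1.36 = 407.9 N·m counterclockwise.
Sign: 9.64 × 9.8 = 94.47 N down at 2.03 m → arm 0.69 m, τ = 94.47 × 0.69 = 65.18 N·m counterclockwise.
Potted plant: 5.97 × 9.8 = 58.51 N down at 1.31 m → arm 1.41 m, τ = 58.51 × 1.41 = 82.5 N·m counterclockwise.
Net moment of the loads = 555.6 N·m counterclockwise.
The upward force F acts at the left end, arm 2.72 m, giving F × 2.72 clockwise.
Balancing moments: F × 2.72 = 555.6, giving F = 555.6 / 2.72 = 204 N.

F ≈ 204 N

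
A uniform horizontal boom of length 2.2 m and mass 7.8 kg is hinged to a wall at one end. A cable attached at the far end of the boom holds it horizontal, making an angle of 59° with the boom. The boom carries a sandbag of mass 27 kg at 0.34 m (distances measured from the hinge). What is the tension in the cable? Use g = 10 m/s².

Sum moments about the hinge (the unknown hinge reaction has zero arm there).
Beam weight: 7.8 × 10 = 78 N down at 1.1 m → arm 1.1 m, τ = 78 × 1.1 = 85.8 N·m clockwise.
Sandbag: 27 × 10 = 270 N down at 0.34 m → arm 0.34 m, τ = 270 × 0.34 = 91.8 N·m clockwise.
Total clockwise load moment = 177.6 N·m.
The cable tension T acts at 2.2 m; only its component perpendicular to the boom, T sinθ, produces torque. sin 59° = 0.8572.
For rotational equilibrium, T × 2.2 × 0.8572 = 177.6, so T = 177.6 / 1.886 = 94.2 N.

T ≈ 94.2 N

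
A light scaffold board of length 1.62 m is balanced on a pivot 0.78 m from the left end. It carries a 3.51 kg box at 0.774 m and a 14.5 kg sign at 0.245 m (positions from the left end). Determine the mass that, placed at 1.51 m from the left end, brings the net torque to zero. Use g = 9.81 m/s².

Sum moments about the pivot (at 0.78 m from the left end) (the support reaction has zero arm there).
Box: 3.51 × 9.81 = 34.43 N down at 0.774 m → arm 0.006 m, τ = 34.43 × 0.006 = 0.2066 N·m counterclockwise.
Sign: 14.5 × 9.81 = 142.2 N down at 0.245 m → arm 0.535 m, τ = 142.2 × 0.535 = 76.08 N·m counterclockwise.
Net moment of known loads = 76.29 N·m counterclockwise.
An unknown mass m at 1.51 m has arm 0.73 m; its moment is m·g·0.73 clockwise.
Balancing moments: m × 9.81 × 0.73 = 76.29, giving m = 76.29 / (9.81 × 0.73) = 10.7 kg.

m ≈ 10.7 kg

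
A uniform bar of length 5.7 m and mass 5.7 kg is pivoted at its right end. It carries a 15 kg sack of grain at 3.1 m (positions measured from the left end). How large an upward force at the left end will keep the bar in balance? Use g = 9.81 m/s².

About the right end:
Beam weight: 5.7 × 9.81 = 55.92 N down at 2.85 m → arm 2.85 m, τ = 55.92 × 2.85 = 159.4 N·m counterclockwise.
Sack of grain: 15 × 9.81 = 147.2 N down at 3.1 m → arm 2.6 m, τ = 147.2 × 2.6 = 382.7 N·m counterclockwise.
Net moment of the loads = 542.1 N·m counterclockwise.
The upward force F acts at the left end, arm 5.7 m, giving F × 5.7 clockwise.
Setting net torque to zero: F × 5.7 = 542.1 → F = 542.1 / 5.7 = 95.1 N.

F ≈ 95.1 N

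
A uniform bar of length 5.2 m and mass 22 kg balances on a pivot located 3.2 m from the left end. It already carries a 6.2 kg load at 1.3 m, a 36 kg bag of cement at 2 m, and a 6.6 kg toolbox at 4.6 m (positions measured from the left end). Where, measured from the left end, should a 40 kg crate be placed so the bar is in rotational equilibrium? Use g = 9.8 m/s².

Choose the pivot (at 3.2 m from the left end) as the axis so the support reaction has zero arm there.
Beam weight: 22 × 9.8 = 215.6 N down at 2.6 m → arm 0.6 m, τ = 215.6 × 0.6 = 129.4 N·m counterclockwise.
Load: 6.2 × 9.8 = 60.76 N down at 1.3 m → arm 1.9 m, τ = 60.76 × 1.9 = 115.4 N·m counterclockwise.
Bag of cement: 36 × 9.8 = 352.8 N down at 2 m → arm 1.2 m, τ = 352.8 × 1.2 = 423.4 N·m counterclockwise.
Toolbox: 6.6 × 9.8 = 64.68 N down at 4.6 m → arm 1.4 m, τ = 64.68 × 1.4 = 90.55 N·m clockwise.
Net moment of existing loads = 577.7 N·m counterclockwise.
The crate weighs 40 × 9.8 = 392 N and must supply an equal clockwise moment, so its lever arm about the pivot is 577.7 / 392 = 1.47 m.
That puts it at 3.2 + 1.47 = 4.67 m from the left end.

x ≈ 4.67 m from the left end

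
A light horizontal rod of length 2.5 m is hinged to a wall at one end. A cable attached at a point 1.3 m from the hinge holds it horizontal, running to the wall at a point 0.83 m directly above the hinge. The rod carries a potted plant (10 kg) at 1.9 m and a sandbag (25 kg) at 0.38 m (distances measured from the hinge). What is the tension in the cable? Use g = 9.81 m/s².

T ≈ 400 N

About the hinge:
Potted plant: 10 × 9.81 = 98.1 N down at 1.9 m → arm 1.9 m, τ = 98.1 × 1.9 = 186.4 N·m clockwise.
Sandbag: 25 × 9.81 = 245.2 N down at 0.38 m → arm 0.38 m, τ = 245.2 × 0.38 = 93.18 N·m clockwise.
Total clockwise load moment = 279.6 N·m.
The cable tension T acts at 1.3 m; only its component perpendicular to the rod, T sinθ, produces torque. sinθ = h/√(h²+d²) = 0.83/√(0.83²+1.3²) = 0.5381.
For rotational equilibrium, T × 1.3 × 0.5381 = 279.6, so T = 279.6 / 0.6995 = 400 N.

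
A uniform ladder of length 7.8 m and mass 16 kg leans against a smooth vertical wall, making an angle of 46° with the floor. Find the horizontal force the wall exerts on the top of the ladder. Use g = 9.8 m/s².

About the foot of the ladder:
Ladder weight 16×9.8 = 156.8 N acts at 3.9 m along the ladder; its horizontal arm is 3.9·cos46° = 2.709 m → τ = 424.8 N·m clockwise.
Wall normal N acts horizontally at the top; its moment arm is the height L sinθ = 7.8·sin46° = 5.611 m, counterclockwise.
Στ = 0 ⇒ N × 5.611 = 424.8 ⇒ N = 75.7 N.

N_wall ≈ 75.7 N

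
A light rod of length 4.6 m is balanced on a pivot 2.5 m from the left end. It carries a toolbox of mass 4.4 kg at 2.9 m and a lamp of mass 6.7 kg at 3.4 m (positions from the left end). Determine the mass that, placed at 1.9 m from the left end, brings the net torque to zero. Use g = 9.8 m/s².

Sum moments about the pivot (at 2.5 m from the left end) (the support reaction has zero arm there).
Toolbox: 4.4 × 9.8 = 43.12 N down at 2.9 m → arm 0.4 m, τ = 43.12 × 0.4 = 17.25 N·m clockwise.
Lamp: 6.7 × 9.8 = 65.66 N down at 3.4 m → arm 0.9 m, τ = 65.66 × 0.9 = 59.09 N·m clockwise.
Net moment of known loads = 76.34 N·m clockwise.
An unknown mass m at 1.9 m has arm 0.6 m; its moment is m·g·0.6 counterclockwise.
Balancing moments: m × 9.8 × 0.6 = 76.34, giving m = 76.34 / (9.8 × 0.6) = 13 kg.

m ≈ 13 kg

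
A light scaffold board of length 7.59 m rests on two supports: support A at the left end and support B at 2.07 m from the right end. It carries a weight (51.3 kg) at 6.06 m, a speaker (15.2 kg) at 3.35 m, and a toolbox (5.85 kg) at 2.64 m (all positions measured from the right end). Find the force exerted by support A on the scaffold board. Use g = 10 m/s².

R_A ≈ 412 N

Taking torques about support B:
Weight: 51.3 × 10 = 513 N down at 6.06 m → arm 3.99 m, τ = 513 × 3.99 = 2047 N·m counterclockwise.
Speaker: 15.2 × 10 = 152 N down at 3.35 m → arm 1.28 m, τ = 152 × 1.28 = 194.6 N·m counterclockwise.
Toolbox: 5.85 × 10 = 58.5 N down at 2.64 m → arm 0.57 m, τ = 58.5 × 0.57 = 33.34 N·m counterclockwise.
Net load moment about support B = 2275 N·m counterclockwise.
Reaction R at support A is upward at 7.59 m, arm 5.52 m → moment R × 5.52 clockwise.
Στ = 0 ⇒ R × 5.52 = 2275 ⇒ R = 412 N.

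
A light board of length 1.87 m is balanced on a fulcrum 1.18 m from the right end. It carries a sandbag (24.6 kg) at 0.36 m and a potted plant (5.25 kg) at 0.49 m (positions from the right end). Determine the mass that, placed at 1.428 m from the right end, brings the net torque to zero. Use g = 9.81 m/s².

Choose the fulcrum (at 1.18 m from the right end) as the axis so the support reaction has zero arm there.
Sandbag: 24.6 × 9.81 = 241.3 N down at 0.36 m → arm 0.82 m, τ = 241.3 × 0.82 = 197.9 N·m clockwise.
Potted plant: 5.25 × 9.81 = 51.5 N down at 0.49 m → arm 0.69 m, τ = 51.5 × 0.69 = 35.53 N·m clockwise.
Net moment of known loads = 233.4 N·m clockwise.
An unknown mass m at 1.428 m has arm 0.248 m; its moment is m·g·0.248 counterclockwise.
Στ = 0 ⇒ m × 9.81 × 0.248 = 233.4 ⇒ m = 233.4 / (9.81 × 0.248) = 95.9 kg.

m ≈ 95.9 kg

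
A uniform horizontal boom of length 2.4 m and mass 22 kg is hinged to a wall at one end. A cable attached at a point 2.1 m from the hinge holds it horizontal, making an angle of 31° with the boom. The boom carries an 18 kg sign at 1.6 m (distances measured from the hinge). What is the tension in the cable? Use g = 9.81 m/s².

About the hinge:
Beam weight: 22 × 9.81 = 215.8 N down at 1.2 m → arm 1.2 m, τ = 215.8 × 1.2 = 259 N·m clockwise.
Sign: 18 × 9.81 = 176.6 N down at 1.6 m → arm 1.6 m, τ = 176.6 × 1.6 = 282.6 N·m clockwise.
Total clockwise load moment = 541.6 N·m.
The cable tension T acts at 2.1 m; only its component perpendicular to the boom, T sinθ, produces torque. sin 31° = 0.515.
For rotational equilibrium, T × 2.1 × 0.515 = 541.6, so T = 541.6 / 1.082 = 501 N.

T ≈ 501 N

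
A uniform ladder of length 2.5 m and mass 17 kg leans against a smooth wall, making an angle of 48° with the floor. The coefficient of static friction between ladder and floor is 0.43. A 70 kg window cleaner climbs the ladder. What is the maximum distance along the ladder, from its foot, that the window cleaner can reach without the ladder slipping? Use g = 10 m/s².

Take moments about the foot of the ladder.
Ladder weight 17×10 = 170 N acts at 1.25 m along the ladder; its horizontal arm is 1.25·cos48° = 0.8364 m → τ = 142.2 N·m clockwise.
Window cleaner weight 70×10 = 700 N at distance d → arm d·cos48° → τ = 700·d·0.6691 clockwise.
Wall normal N at the top has arm L sinθ = 1.858 m counterclockwise, so Στ = 0 gives N·1.858 = 142.2 + 468.4·d.
ΣFy = 0 ⇒ N_floor = 870 N, so the maximum friction is μ_s·N_floor = 0.43×870 = 374.1 N. ΣFx = 0 ⇒ N_wall = f, so at the slipping point N = 374.1 N.
Substituting: 374.1×1.858 = 142.2 + 468.4·d ⇒ d = (695.1 − 142.2) / 468.4 = 1.18 m.

d ≈ 1.18 m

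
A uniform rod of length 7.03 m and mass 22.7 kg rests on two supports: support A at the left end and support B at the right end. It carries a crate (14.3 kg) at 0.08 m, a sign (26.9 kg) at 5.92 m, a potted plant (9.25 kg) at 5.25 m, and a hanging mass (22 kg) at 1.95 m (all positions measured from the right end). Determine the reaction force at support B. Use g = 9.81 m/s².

Sum moments about support A (its reaction then has zero moment arm).
Beam weight: 22.7 × 9.81 = 222.7 N down at 3.515 m → arm 3.515 m, τ = 222.7 × 3.515 = 782.8 N·m clockwise.
Crate: 14.3 × 9.81 = 140.3 N down at 0.08 m → arm 6.95 m, τ = 140.3 × 6.95 = 975.1 N·m clockwise.
Sign: 26.9 × 9.81 = 263.9 N down at 5.92 m → arm 1.11 m, τ = 263.9 × 1.11 = 292.9 N·m clockwise.
Potted plant: 9.25 × 9.81 = 90.74 N down at 5.25 m → arm 1.78 m, τ = 90.74 × 1.78 = 161.5 N·m clockwise.
Hanging mass: 22 × 9.81 = 215.8 N down at 1.95 m → arm 5.08 m, τ = 215.8 × 5.08 = 1096 N·m clockwise.
Net load moment about support A = 3308 N·m clockwise.
Reaction R at support B is upward at 0 m, arm 7.03 m → moment R × 7.03 counterclockwise.
Balancing moments: R × 7.03 = 3308, giving R = 471 N.

R_B ≈ 471 N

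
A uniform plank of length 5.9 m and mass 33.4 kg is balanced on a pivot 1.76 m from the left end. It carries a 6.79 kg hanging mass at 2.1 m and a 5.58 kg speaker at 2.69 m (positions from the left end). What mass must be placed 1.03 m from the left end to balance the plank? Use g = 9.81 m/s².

About the pivot (at 1.76 m from the left end):
Beam weight: 33.4 × 9.81 = 327.7 N down at 2.95 m → arm 1.19 m, τ = 327.7 × 1.19 = 390 N·m clockwise.
Hanging mass: 6.79 × 9.81 = 66.61 N down at 2.1 m → arm 0.34 m, τ = 66.61 × 0.34 = 22.65 N·m clockwise.
Speaker: 5.58 × 9.81 = 54.74 N down at 2.69 m → arm 0.93 m, τ = 54.74 × 0.93 = 50.91 N·m clockwise.
Net moment of known loads = 463.6 N·m clockwise.
An unknown mass m at 1.03 m has arm 0.73 m; its moment is m·g·0.73 counterclockwise.
Setting net torque to zero: m × 9.81 × 0.73 = 463.6 → m = 463.6 / (9.81 × 0.73) = 64.7 kg.

m ≈ 64.7 kg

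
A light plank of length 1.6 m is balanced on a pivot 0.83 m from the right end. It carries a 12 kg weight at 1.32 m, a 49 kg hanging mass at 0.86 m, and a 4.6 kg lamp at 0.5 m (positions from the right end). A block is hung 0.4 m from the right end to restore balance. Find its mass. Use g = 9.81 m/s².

Take moments about the pivot (at 0.83 m from the right end).
Weight: 12 × 9.81 = 117.7 N down at 1.32 m → arm 0.49 m, τ = 117.7 × 0.49 = 57.67 N·m counterclockwise.
Hanging mass: 49 × 9.81 = 480.7 N down at 0.86 m → arm 0.03 m, τ = 480.7 × 0.03 = 14.42 N·m counterclockwise.
Lamp: 4.6 × 9.81 = 45.13 N down at 0.5 m → arm 0.33 m, τ = 45.13 × 0.33 = 14.89 N·m clockwise.
Net moment of known loads = 57.2 N·m counterclockwise.
An unknown mass m at 0.4 m has arm 0.43 m; its moment is m·g·0.43 clockwise.
Balancing moments: m × 9.81 × 0.43 = 57.2, giving m = 57.2 / (9.81 × 0.43) = 13.6 kg.

m ≈ 13.6 kg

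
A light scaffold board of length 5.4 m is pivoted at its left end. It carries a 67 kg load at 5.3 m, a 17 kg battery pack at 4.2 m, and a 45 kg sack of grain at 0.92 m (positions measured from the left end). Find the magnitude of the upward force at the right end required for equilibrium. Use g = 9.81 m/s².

F ≈ 850 N

Take moments about the left end.
Load: 67 × 9.81 = 657.3 N down at 5.3 m → arm 5.3 m, τ = 657.3 × 5.3 = 3484 N·m clockwise.
Battery pack: 17 × 9.81 = 166.8 N down at 4.2 m → arm 4.2 m, τ = 166.8 × 4.2 = 700.6 N·m clockwise.
Sack of grain: 45 × 9.81 = 441.5 N down at 0.92 m → arm 0.92 m, τ = 441.5 × 0.92 = 406.2 N·m clockwise.
Net moment of the loads = 4591 N·m clockwise.
The upward force F acts at the right end, arm 5.4 m, giving F × 5.4 counterclockwise.
Στ = 0 ⇒ F × 5.4 = 4591 ⇒ F = 4591 / 5.4 = 850 N.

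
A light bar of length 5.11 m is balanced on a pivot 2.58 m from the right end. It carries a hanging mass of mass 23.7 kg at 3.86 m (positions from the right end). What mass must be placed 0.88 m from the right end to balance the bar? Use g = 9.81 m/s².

m ≈ 17.8 kg

Take moments about the pivot (at 2.58 m from the right end).
Hanging mass: 23.7 × 9.81 = 232.5 N down at 3.86 m → arm 1.28 m, τ = 232.5 × 1.28 = 297.6 N·m counterclockwise.
Net moment of known loads = 297.6 N·m counterclockwise.
An unknown mass m at 0.88 m has arm 1.7 m; its moment is m·g·1.7 clockwise.
Στ = 0 ⇒ m × 9.81 × 1.7 = 297.6 ⇒ m = 297.6 / (9.81 × 1.7) = 17.8 kg.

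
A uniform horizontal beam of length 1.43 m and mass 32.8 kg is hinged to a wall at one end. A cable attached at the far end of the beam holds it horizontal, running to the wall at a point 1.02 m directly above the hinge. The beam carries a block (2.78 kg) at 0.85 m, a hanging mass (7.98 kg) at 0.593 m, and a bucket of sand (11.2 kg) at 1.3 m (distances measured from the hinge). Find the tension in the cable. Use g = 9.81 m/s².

About the hinge:
Beam weight: 32.8 × 9.81 = 321.8 N down at 0.715 m → arm 0.715 m, τ = 321.8 × 0.715 = 230.1 N·m clockwise.
Block: 2.78 × 9.81 = 27.27 N down at 0.85 m → arm 0.85 m, τ = 27.27 × 0.85 = 23.18 N·m clockwise.
Hanging mass: 7.98 × 9.81 = 78.28 N down at 0.593 m → arm 0.593 m, τ = 78.28 × 0.593 = 46.42 N·m clockwise.
Bucket of sand: 11.2 × 9.81 = 109.9 N down at 1.3 m → arm 1.3 m, τ = 109.9 × 1.3 = 142.9 N·m clockwise.
Total clockwise load moment = 442.6 N·m.
The cable tension T acts at 1.43 m; only its component perpendicular to the beam, T sinθ, produces torque. sinθ = h/√(h²+d²) = 1.02/√(1.02²+1.43²) = 0.5807.
Setting net torque to zero: T × 1.43 × 0.5807 = 442.6 → T = 442.6 / 0.8304 = 533 N.

T ≈ 533 N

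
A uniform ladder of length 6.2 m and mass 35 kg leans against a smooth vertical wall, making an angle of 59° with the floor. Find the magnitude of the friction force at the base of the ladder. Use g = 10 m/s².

f ≈ 105 N

Sum moments about the foot of the ladder (the floor normal and friction both act there and drop out).
Ladder weight 35×10 = 350 N acts at 3.1 m along the ladder; its horizontal arm is 3.1·cos59° = 1.597 m → τ = 559 N·m clockwise.
Wall normal N acts horizontally at the top; its moment arm is the height L sinθ = 6.2·sin59° = 5.314 m, counterclockwise.
Setting net torque to zero: N × 5.314 = 559 → N = 105 N.
ΣFx = 0: friction at the foot balances the wall's push, so f = N_wall = 105 N.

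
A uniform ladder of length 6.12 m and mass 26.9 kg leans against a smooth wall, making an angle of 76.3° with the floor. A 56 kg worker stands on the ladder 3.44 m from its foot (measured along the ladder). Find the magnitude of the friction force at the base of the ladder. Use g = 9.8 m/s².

f ≈ 107 N

About the foot of the ladder:
Ladder weight 26.9×9.8 = 263.6 N acts at 3.06 m along the ladder; its horizontal arm is 3.06·cos76.3° = 0.7247 m → τ = 191 N·m clockwise.
Worker: 56×9.8 = 548.8 N at 3.44 m → arm 0.8147 m → τ = 447.1 N·m clockwise.
Wall normal N acts horizontally at the top; its moment arm is the height L sinθ = 6.12·sin76.3° = 5.946 m, counterclockwise.
Balancing moments: N × 5.946 = 638.1, giving N = 107 N.
ΣFx = 0: friction at the foot balances the wall's push, so f = N_wall = 107 N.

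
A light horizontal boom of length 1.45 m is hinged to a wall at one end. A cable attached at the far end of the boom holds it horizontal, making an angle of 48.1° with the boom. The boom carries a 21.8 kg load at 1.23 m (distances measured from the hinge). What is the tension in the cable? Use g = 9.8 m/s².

T ≈ 243 N

Sum moments about the hinge (the unknown hinge reaction has zero arm there).
Load: 21.8 × 9.8 = 213.6 N down at 1.23 m → arm 1.23 m, τ = 213.6 × 1.23 = 262.7 N·m clockwise.
Total clockwise load moment = 262.7 N·m.
The cable tension T acts at 1.45 m; only its component perpendicular to the boom, T sinθ, produces torque. sin 48.1° = 0.7443.
Στ = 0 ⇒ T × 1.45 × 0.7443 = 262.7 ⇒ T = 262.7 / 1.079 = 243 N.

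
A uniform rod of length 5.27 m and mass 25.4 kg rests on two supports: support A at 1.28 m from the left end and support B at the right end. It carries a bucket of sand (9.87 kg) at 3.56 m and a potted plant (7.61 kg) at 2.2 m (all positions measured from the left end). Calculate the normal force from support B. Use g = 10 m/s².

Take moments about support A.
Beam weight: 25.4 × 10 = 254 N down at 2.635 m → arm 1.355 m, τ = 254 × 1.355 = 344.2 N·m clockwise.
Bucket of sand: 9.87 × 10 = 98.7 N down at 3.56 m → arm 2.28 m, τ = 98.7 × 2.28 = 225 N·m clockwise.
Potted plant: 7.61 × 10 = 76.1 N down at 2.2 m → arm 0.92 m, τ = 76.1 × 0.92 = 70.01 N·m clockwise.
Net load moment about support A = 639.2 N·m clockwise.
Reaction R at support B is upward at 5.27 m, arm 3.99 m → moment R × 3.99 counterclockwise.
Setting net torque to zero: R × 3.99 = 639.2 → R = 160 N.

R_B ≈ 160 N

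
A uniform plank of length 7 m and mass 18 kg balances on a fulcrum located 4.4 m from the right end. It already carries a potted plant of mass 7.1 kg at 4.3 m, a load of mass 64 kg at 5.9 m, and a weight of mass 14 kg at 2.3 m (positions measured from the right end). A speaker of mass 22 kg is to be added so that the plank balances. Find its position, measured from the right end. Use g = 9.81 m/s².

x ≈ 2.14 m from the right end

Take moments about the fulcrum (at 4.4 m from the right end).
Beam weight: 18 × 9.81 = 176.6 N down at 3.5 m → arm 0.9 m, τ = 176.6 × 0.9 = 158.9 N·m clockwise.
Potted plant: 7.1 × 9.81 = 69.65 N down at 4.3 m → arm 0.1 m, τ = 69.65 × 0.1 = 6.965 N·m clockwise.
Load: 64 × 9.81 = 627.8 N down at 5.9 m → arm 1.5 m, τ = 627.8 × 1.5 = 941.7 N·m counterclockwise.
Weight: 14 × 9.81 = 137.3 N down at 2.3 m → arm 2.1 m, τ = 137.3 × 2.1 = 288.3 N·m clockwise.
Net moment of existing loads = 487.5 N·m counterclockwise.
The speaker weighs 22 × 9.81 = 215.8 N and must supply an equal clockwise moment, so its lever arm about the fulcrum is 487.5 / 215.8 = 2.26 m.
That puts it at 4.4 − 2.26 = 2.14 m from the right end.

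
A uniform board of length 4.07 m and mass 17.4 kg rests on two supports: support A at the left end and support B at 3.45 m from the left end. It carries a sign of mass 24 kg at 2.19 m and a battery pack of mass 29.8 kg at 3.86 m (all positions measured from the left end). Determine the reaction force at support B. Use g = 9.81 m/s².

R_B ≈ 577 N

About support A:
Beam weight: 17.4 × 9.81 = 170.7 N down at 2.035 m → arm 2.035 m, τ = 170.7 × 2.035 = 347.4 N·m clockwise.
Sign: 24 × 9.81 = 235.4 N down at 2.19 m → arm 2.19 m, τ = 235.4 × 2.19 = 515.5 N·m clockwise.
Battery pack: 29.8 × 9.81 = 292.3 N down at 3.86 m → arm 3.86 m, τ = 292.3 × 3.86 = 1128 N·m clockwise.
Net load moment about support A = 1991 N·m clockwise.
Reaction R at support B is upward at 3.45 m, arm 3.45 m → moment R × 3.45 counterclockwise.
For rotational equilibrium, R × 3.45 = 1991, so R = 577 N.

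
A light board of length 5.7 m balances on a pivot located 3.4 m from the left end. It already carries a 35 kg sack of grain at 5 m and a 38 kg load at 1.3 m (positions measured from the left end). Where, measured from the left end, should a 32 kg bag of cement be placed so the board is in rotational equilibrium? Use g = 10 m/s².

About the pivot (at 3.4 m from the left end):
Sack of grain: 35 × 10 = 350 N down at 5 m → arm 1.6 m, τ = 350 × 1.6 = 560 N·m clockwise.
Load: 38 × 10 = 380 N down at 1.3 m → arm 2.1 m, τ = 380 × 2.1 = 798 N·m counterclockwise.
Net moment of existing loads = 238 N·m counterclockwise.
The bag of cement weighs 32 × 10 = 320 N and must supply an equal clockwise moment, so its lever arm about the pivot is 238 / 320 = 0.744 m.
That puts it at 3.4 + 0.744 = 4.14 m from the left end.

x ≈ 4.14 m from the left end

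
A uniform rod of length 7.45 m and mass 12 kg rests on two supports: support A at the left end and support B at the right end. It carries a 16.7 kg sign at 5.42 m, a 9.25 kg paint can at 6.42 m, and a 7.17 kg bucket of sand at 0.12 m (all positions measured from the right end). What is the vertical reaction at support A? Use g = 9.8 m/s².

R_A ≈ 257 N

About support B:
Beam weight: 12 × 9.8 = 117.6 N down at 3.725 m → arm 3.725 m, τ = 117.6 × 3.725 = 438.1 N·m counterclockwise.
Sign: 16.7 × 9.8 = 163.7 N down at 5.42 m → arm 5.42 m, τ = 163.7 × 5.42 = 887.3 N·m counterclockwise.
Paint can: 9.25 × 9.8 = 90.65 N down at 6.42 m → arm 6.42 m, τ = 90.65 × 6.42 = 582 N·m counterclockwise.
Bucket of sand: 7.17 × 9.8 = 70.27 N down at 0.12 m → arm 0.12 m, τ = 70.27 × 0.12 = 8.432 N·m counterclockwise.
Net load moment about support B = 1916 N·m counterclockwise.
Reaction R at support A is upward at 7.45 m, arm 7.45 m → moment R × 7.45 clockwise.
Στ = 0 ⇒ R × 7.45 = 1916 ⇒ R = 257 N.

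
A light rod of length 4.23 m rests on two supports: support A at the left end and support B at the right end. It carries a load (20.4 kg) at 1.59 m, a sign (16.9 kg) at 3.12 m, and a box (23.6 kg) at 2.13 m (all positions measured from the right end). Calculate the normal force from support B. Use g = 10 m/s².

R_B ≈ 289 N

Taking torques about support A:
Load: 20.4 × 10 = 204 N down at 1.59 m → arm 2.64 m, τ = 204 × 2.64 = 538.6 N·m clockwise.
Sign: 16.9 × 10 = 169 N down at 3.12 m → arm 1.11 m, τ = 169 × 1.11 = 187.6 N·m clockwise.
Box: 23.6 × 10 = 236 N down at 2.13 m → arm 2.1 m, τ = 236 × 2.1 = 495.6 N·m clockwise.
Net load moment about support A = 1222 N·m clockwise.
Reaction R at support B is upward at 0 m, arm 4.23 m → moment R × 4.23 counterclockwise.
Setting net torque to zero: R × 4.23 = 1222 → R = 289 N.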